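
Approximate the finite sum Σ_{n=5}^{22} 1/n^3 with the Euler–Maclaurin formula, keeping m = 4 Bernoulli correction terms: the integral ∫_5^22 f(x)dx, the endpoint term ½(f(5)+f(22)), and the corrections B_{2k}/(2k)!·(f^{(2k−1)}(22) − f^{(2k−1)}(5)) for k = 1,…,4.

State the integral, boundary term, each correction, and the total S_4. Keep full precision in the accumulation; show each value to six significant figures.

S_4 ≈ 0.0234077

Integral: ∫_5^22 1/x^3 dx = 0.0189669.
Endpoint term: (f(5) + f(22))/2 = (0.00800000 + 9.39144e-05)/2 = 0.00404696.
So far: 0.0230139.
k=1: B_{2}/(2)! × [f^{(1)}(22) − f^{(1)}(5)] = 1/12 × (-1.28065e-05 − (-0.00480000)) = 0.000398933.
Running total after k=1: 0.0234128.
k=2: B_{4}/(4)! × [f^{(3)}(22) − f^{(3)}(5)] = −1/720 × (-5.29194e-07 − (-0.00384000)) = -5.33260e-06.
Running total after k=2: 0.0234075.
k=3: B_{6}/(6)! × [f^{(5)}(22) − f^{(5)}(5)] = 1/30240 × (-4.59218e-08 − (-0.00645120)) = 2.13332e-07.
Running total after k=3: 0.0234077.
k=4: B_{8}/(8)! × [f^{(7)}(22) − f^{(7)}(5)] = −1/1209600 × (-6.83135e-09 − (-0.0185795)) = -1.53600e-08.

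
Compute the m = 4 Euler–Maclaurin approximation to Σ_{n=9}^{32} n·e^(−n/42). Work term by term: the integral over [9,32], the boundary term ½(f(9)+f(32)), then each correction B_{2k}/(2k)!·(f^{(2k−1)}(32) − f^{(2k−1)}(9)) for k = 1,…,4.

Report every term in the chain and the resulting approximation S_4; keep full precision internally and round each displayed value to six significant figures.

S_4 ≈ 289.162

∫_9^32 x·e^(−x/42) dx evaluates to 278.105.
½[f(9) + f(32)] = ½[7.26406 + 14.9368] = 11.1005.
Running total after boundary: 289.205.
Order-1 term: 1/12 · (0.111137 − 0.634164) = -0.0435856.
Running total after k=1: 289.162.
Order-2 term: −1/720 · (0.000592228 − 0.00127460) = 9.47743e-07.
Running total after k=2: 289.162.
Order-3 term: 1/30240 · (6.35744e-07 − 1.24133e-06) = -2.00259e-11.
Running total after k=3: 289.162.
Order-4 term: −1/1209600 · (5.30475e-10 − 9.97784e-10) = 3.86334e-16.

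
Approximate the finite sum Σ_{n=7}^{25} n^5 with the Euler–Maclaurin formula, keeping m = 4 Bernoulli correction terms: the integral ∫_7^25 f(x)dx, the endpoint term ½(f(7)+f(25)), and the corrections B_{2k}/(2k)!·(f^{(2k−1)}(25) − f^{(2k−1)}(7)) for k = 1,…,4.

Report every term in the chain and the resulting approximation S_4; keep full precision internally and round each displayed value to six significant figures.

S_4 ≈ 4.57234e+07

The integral term ∫_7^25 x^5 dx = 4.06705e+07.
½[f(7) + f(25)] = ½[16807.0 + 9.76562e+06] = 4.89122e+06.
Integral + boundary = 4.55617e+07.
k=1: B_{2}/(2)! × [f^{(1)}(25) − f^{(1)}(7)] = 1/12 × (1.95312e+06 − 12005.0) = 161760.
Partial sum through k=1: 4.57235e+07.
k=2: B_{4}/(4)! × [f^{(3)}(25) − f^{(3)}(7)] = −1/720 × (37500.0 − 2940.00) = -48.0000.
Partial sum through k=2: 4.57234e+07.
k=3: B_{6}/(6)! × [f^{(5)}(25) − f^{(5)}(7)] = 1/30240 × (120.000 − 120.000) = 0.00000.
Partial sum through k=3: 4.57234e+07.
k=4: B_{8}/(8)! × [f^{(7)}(25) − f^{(7)}(7)] = −1/1209600 × (0.00000 − 0.00000) = 0.00000.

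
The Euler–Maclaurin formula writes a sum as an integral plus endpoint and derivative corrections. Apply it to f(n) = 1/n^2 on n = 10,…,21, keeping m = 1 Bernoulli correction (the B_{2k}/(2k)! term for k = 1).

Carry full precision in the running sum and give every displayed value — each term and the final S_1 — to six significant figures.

S_1 ≈ 0.0586634

Integral: ∫_10^21 1/x^2 dx = 0.0523810.
½[f(10) + f(21)] = ½[0.0100000 + 0.00226757] = 0.00613379.
Integral + boundary = 0.0585147.
k=1: B_{2}/(2)! × [f^{(1)}(21) − f^{(1)}(10)] = 1/12 × (-0.000215959 − (-0.00200000)) = 0.000148670.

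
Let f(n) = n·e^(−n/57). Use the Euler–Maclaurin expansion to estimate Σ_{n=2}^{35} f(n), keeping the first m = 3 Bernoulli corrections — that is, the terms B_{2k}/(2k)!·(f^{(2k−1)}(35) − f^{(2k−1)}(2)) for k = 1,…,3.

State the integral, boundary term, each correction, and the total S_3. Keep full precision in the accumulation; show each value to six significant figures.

∫_2^35 x·e^(−x/57) dx evaluates to 409.188.
Boundary: ½(f(2) + f(35)) = ½(1.93104 + 18.9407) = 10.4359.
Integral + boundary = 419.624.
k=1: B_{2}/(2)! × [f^{(1)}(35) − f^{(1)}(2)] = 1/12 × (0.208870 − 0.931643) = -0.0602311.
Running total after k=1: 419.564.
k=2: B_{4}/(4)! × [f^{(3)}(35) − f^{(3)}(2)] = −1/720 × (0.000397413 − 0.000881097) = 6.71783e-07.
Running total after k=2: 419.564.
k=3: B_{6}/(6)! × [f^{(5)}(35) − f^{(5)}(2)] = 1/30240 × (2.24850e-07 − 4.54123e-07) = -7.58177e-12.

S_3 ≈ 419.564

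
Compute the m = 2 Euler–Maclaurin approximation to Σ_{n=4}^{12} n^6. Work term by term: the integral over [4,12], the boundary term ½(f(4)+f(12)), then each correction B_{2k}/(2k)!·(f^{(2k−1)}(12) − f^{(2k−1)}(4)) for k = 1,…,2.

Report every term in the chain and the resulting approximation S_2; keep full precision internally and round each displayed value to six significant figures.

∫_4^12 x^6 dx evaluates to 5.11649e+06.
Endpoint term: (f(4) + f(12))/2 = (4096.00 + 2.98598e+06)/2 = 1.49504e+06.
Integral + boundary = 6.61153e+06.
Order-1 term: 1/12 · (1.49299e+06 − 6144.00) = 123904.
Partial sum through k=1: 6.73543e+06.
Order-2 term: −1/720 · (207360 − 7680.00) = -277.333.

S_2 ≈ 6.73516e+06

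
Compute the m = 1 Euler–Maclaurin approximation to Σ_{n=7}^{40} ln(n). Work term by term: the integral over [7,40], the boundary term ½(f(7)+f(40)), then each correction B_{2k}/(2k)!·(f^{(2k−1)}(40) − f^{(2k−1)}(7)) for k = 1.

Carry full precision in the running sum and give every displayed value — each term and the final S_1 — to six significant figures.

∫_7^40 ln(x) dx evaluates to 100.934.
Boundary: ½(f(7) + f(40)) = ½(1.94591 + 3.68888) = 2.81739.
So far: 103.751.
Order-1 term: 1/12 · (0.0250000 − 0.142857) = -0.00982143.

S_1 ≈ 103.741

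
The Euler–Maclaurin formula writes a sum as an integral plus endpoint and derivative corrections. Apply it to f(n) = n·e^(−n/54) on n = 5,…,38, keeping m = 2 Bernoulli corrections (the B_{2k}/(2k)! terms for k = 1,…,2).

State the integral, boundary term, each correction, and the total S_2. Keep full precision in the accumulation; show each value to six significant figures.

The integral term ∫_5^38 x·e^(−x/54) dx = 446.330.
Boundary: ½(f(5) + f(38)) = ½(4.55782 + 18.8005) = 11.6792.
Integral + boundary = 458.009.
k=1: B_{2}/(2)! × [f^{(1)}(38) − f^{(1)}(5)] = 1/12 × (0.146592 − 0.827161) = -0.0567140.
Partial sum through k=1: 457.952.
k=2: B_{4}/(4)! × [f^{(3)}(38) − f^{(3)}(5)] = −1/720 × (0.000389606 − 0.000908879) = 7.21212e-07.

S_2 ≈ 457.952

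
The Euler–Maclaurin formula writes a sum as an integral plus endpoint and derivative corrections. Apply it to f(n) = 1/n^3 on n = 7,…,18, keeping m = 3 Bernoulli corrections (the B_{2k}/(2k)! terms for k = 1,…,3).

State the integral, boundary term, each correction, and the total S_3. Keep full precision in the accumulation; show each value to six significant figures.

S_3 ≈ 0.0103054

∫_7^18 1/x^3 dx evaluates to 0.00866087.
½[f(7) + f(18)] = ½[0.00291545 + 0.000171468] = 0.00154346.
Integral + boundary = 0.0102043.
k=1: B_{2}/(2)! × [f^{(1)}(18) − f^{(1)}(7)] = 1/12 × (-2.85780e-05 − (-0.00124948)) = 0.000101742.
Partial sum through k=1: 0.0103061.
k=2: B_{4}/(4)! × [f^{(3)}(18) − f^{(3)}(7)] = −1/720 × (-1.76407e-06 − (-0.000509992)) = -7.05872e-07.
Partial sum through k=2: 0.0103054.
k=3: B_{6}/(6)! × [f^{(5)}(18) − f^{(5)}(7)] = 1/30240 × (-2.28676e-07 − (-0.000437136)) = 1.44480e-08.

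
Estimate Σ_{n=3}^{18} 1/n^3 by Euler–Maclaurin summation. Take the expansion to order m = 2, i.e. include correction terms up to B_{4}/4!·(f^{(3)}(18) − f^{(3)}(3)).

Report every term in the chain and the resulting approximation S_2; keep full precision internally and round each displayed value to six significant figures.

S_2 ≈ 0.0755863

Integral: ∫_3^18 1/x^3 dx = 0.0540123.
Boundary: ½(f(3) + f(18)) = ½(0.0370370 + 0.000171468) = 0.0186043.
So far: 0.0726166.
k=1: B_{2}/(2)! × [f^{(1)}(18) − f^{(1)}(3)] = 1/12 × (-2.85780e-05 − (-0.0370370)) = 0.00308404.
After k=1: 0.0757006.
k=2: B_{4}/(4)! × [f^{(3)}(18) − f^{(3)}(3)] = −1/720 × (-1.76407e-06 − (-0.0823045)) = -0.000114309.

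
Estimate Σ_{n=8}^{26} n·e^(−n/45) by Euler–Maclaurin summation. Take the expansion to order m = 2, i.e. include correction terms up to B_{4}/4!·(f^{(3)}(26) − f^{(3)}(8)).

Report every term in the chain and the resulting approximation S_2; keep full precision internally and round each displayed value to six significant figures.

S_2 ≈ 214.302

The integral term ∫_8^26 x·e^(−x/45) dx = 203.696.
Boundary: ½(f(8) + f(26)) = ½(6.69703 + 14.5897) = 10.6434.
So far: 214.340.
Correction k=1: B_{2}/2! · (f^{(1)}(26) − f^{(1)}(8)) = 1/12 · (0.236927 − 0.688306) = -0.0376148.
Running total after k=1: 214.302.
Correction k=2: B_{4}/4! · (f^{(3)}(26) − f^{(3)}(8)) = −1/720 · (0.000671217 − 0.00116670) = 6.88167e-07.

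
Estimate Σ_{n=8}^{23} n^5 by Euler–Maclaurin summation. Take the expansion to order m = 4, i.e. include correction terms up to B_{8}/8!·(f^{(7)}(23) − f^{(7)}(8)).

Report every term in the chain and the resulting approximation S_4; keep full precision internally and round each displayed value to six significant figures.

S_4 ≈ 2.79784e+07

The integral term ∫_8^23 x^5 dx = 2.46290e+07.
Endpoint term: (f(8) + f(23))/2 = (32768.0 + 6.43634e+06)/2 = 3.23456e+06.
So far: 2.78635e+07.
Correction k=1: B_{2}/2! · (f^{(1)}(23) − f^{(1)}(8)) = 1/12 · (1.39920e+06 − 20480.0) = 114894.
Running total after k=1: 2.79784e+07.
Correction k=2: B_{4}/4! · (f^{(3)}(23) − f^{(3)}(8)) = −1/720 · (31740.0 − 3840.00) = -38.7500.
Running total after k=2: 2.79784e+07.
Correction k=3: B_{6}/6! · (f^{(5)}(23) − f^{(5)}(8)) = 1/30240 · (120.000 − 120.000) = 0.00000.
Running total after k=3: 2.79784e+07.
Correction k=4: B_{8}/8! · (f^{(7)}(23) − f^{(7)}(8)) = −1/1209600 · (0.00000 − 0.00000) = 0.00000.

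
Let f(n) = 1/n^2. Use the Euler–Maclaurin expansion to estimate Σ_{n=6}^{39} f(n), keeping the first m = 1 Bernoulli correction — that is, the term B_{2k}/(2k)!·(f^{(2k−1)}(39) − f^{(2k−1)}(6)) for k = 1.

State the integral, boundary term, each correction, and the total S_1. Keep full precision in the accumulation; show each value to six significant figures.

Integral: ∫_6^39 1/x^2 dx = 0.141026.
Boundary: ½(f(6) + f(39)) = ½(0.0277778 + 0.000657462) = 0.0142176.
Running total after boundary: 0.155243.
k=1: B_{2}/(2)! × [f^{(1)}(39) − f^{(1)}(6)] = 1/12 × (-3.37160e-05 − (-0.00925926)) = 0.000768795.

S_1 ≈ 0.156012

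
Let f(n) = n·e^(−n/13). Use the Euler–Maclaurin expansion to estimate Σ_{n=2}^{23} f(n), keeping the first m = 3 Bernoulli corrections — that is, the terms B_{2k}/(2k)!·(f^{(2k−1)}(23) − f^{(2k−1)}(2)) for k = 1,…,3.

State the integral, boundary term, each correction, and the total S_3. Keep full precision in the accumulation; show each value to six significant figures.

S_3 ≈ 90.1630

The integral term ∫_2^23 x·e^(−x/13) dx = 87.4166.
Boundary: ½(f(2) + f(23)) = ½(1.71481 + 3.92067) = 2.81774.
So far: 90.2343.
Order-1 term: 1/12 · (-0.131126 − 0.725496) = -0.0713852.
After k=1: 90.1629.
Order-2 term: −1/720 · (0.00124143 − 0.0144397) = 1.83309e-05.
After k=2: 90.1630.
Order-3 term: 1/30240 · (1.92826e-05 − 0.000145482) = -4.17326e-09.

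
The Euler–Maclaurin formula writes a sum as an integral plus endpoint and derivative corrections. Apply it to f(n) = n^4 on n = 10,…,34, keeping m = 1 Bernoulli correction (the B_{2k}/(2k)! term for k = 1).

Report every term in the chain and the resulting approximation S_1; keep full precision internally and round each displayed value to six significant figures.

S_1 ≈ 9.75302e+06

∫_10^34 x^4 dx evaluates to 9.06708e+06.
Endpoint term: (f(10) + f(34))/2 = (10000.0 + 1.33634e+06)/2 = 673168.
Integral + boundary = 9.74025e+06.
Order-1 term: 1/12 · (157216 − 4000.00) = 12768.0.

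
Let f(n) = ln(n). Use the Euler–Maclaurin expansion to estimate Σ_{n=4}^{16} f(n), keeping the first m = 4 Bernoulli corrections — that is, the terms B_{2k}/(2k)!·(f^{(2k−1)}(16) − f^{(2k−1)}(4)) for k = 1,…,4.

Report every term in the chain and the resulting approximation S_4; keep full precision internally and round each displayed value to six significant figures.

∫_4^16 ln(x) dx evaluates to 26.8162.
½[f(4) + f(16)] = ½[1.38629 + 2.77259] = 2.07944.
So far: 28.8957.
k=1: B_{2}/(2)! × [f^{(1)}(16) − f^{(1)}(4)] = 1/12 × (0.0625000 − 0.250000) = -0.0156250.
Running total after k=1: 28.8801.
k=2: B_{4}/(4)! × [f^{(3)}(16) − f^{(3)}(4)] = −1/720 × (0.000488281 − 0.0312500) = 4.27246e-05.
Running total after k=2: 28.8801.
k=3: B_{6}/(6)! × [f^{(5)}(16) − f^{(5)}(4)] = 1/30240 × (2.28882e-05 − 0.0234375) = -7.74293e-07.
Running total after k=3: 28.8801.
k=4: B_{8}/(8)! × [f^{(7)}(16) − f^{(7)}(4)] = −1/1209600 × (2.68221e-06 − 0.0439453) = 3.63282e-08.

S_4 ≈ 28.8801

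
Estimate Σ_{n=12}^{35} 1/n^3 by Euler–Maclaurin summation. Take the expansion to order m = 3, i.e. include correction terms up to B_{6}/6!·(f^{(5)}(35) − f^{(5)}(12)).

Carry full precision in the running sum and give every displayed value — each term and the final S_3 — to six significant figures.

S_3 ≈ 0.00337693

∫_12^35 1/x^3 dx evaluates to 0.00306406.
Boundary: ½(f(12) + f(35)) = ½(0.000578704 + 2.33236e-05) = 0.000301014.
Integral + boundary = 0.00336507.
Order-1 term: 1/12 · (-1.99917e-06 − (-0.000144676)) = 1.18897e-05.
Running total after k=1: 0.00337696.
Order-2 term: −1/720 · (-3.26395e-08 − (-2.00939e-05)) = -2.78628e-08.
Running total after k=2: 0.00337693.
Order-3 term: 1/30240 · (-1.11907e-09 − (-5.86071e-06)) = 1.93770e-10.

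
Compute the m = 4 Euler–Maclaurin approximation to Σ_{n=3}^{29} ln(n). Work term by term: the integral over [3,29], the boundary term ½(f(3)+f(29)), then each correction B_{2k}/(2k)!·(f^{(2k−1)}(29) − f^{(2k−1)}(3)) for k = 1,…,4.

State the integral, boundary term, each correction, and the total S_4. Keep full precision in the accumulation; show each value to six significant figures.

∫_3^29 ln(x) dx evaluates to 68.3557.
Boundary: ½(f(3) + f(29)) = ½(1.09861 + 3.36730) = 2.23295.
Running total after boundary: 70.5887.
Correction k=1: B_{2}/2! · (f^{(1)}(29) − f^{(1)}(3)) = 1/12 · (0.0344828 − 0.333333) = -0.0249042.
Partial sum through k=1: 70.5638.
Correction k=2: B_{4}/4! · (f^{(3)}(29) − f^{(3)}(3)) = −1/720 · (8.20042e-05 − 0.0740741) = 0.000102767.
Partial sum through k=2: 70.5639.
Correction k=3: B_{6}/6! · (f^{(5)}(29) − f^{(5)}(3)) = 1/30240 · (1.17010e-06 − 0.0987654) = -3.26601e-06.
Partial sum through k=3: 70.5639.
Correction k=4: B_{8}/8! · (f^{(7)}(29) − f^{(7)}(3)) = −1/1209600 · (4.17394e-08 − 0.329218) = 2.72171e-07.

S_4 ≈ 70.5639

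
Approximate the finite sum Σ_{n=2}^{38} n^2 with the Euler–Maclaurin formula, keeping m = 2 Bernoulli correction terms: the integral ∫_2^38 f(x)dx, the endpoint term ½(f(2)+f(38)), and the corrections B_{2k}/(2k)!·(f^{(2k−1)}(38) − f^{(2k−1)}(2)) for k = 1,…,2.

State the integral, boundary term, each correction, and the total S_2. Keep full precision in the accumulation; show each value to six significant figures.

S_2 ≈ 19018.0

∫_2^38 x^2 dx evaluates to 18288.0.
½[f(2) + f(38)] = ½[4.00000 + 1444.00] = 724.000.
Running total after boundary: 19012.0.
Order-1 term: 1/12 · (76.0000 − 4.00000) = 6.00000.
Partial sum through k=1: 19018.0.
Order-2 term: −1/720 · (0.00000 − 0.00000) = 0.00000.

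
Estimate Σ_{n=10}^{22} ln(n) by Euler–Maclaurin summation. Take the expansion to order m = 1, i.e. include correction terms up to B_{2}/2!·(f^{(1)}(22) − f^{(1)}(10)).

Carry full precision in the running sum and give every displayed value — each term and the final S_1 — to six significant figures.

∫_10^22 ln(x) dx evaluates to 32.9771.
Endpoint term: (f(10) + f(22))/2 = (2.30259 + 3.09104)/2 = 2.69681.
Running total after boundary: 35.6739.
Order-1 term: 1/12 · (0.0454545 − 0.100000) = -0.00454545.

S_1 ≈ 35.6694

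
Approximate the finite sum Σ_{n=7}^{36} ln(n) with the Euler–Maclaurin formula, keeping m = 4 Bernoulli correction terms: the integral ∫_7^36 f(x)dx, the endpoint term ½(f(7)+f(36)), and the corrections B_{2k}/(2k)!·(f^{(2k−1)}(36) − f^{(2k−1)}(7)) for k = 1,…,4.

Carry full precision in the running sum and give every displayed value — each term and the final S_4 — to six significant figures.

S_4 ≈ 89.1404

∫_7^36 ln(x) dx evaluates to 86.3853.
Boundary: ½(f(7) + f(36)) = ½(1.94591 + 3.58352) = 2.76471.
Running total after boundary: 89.1500.
Order-1 term: 1/12 · (0.0277778 − 0.142857) = -0.00958995.
Running total after k=1: 89.1404.
Order-2 term: −1/720 · (4.28669e-05 − 0.00583090) = 8.03894e-06.
Running total after k=2: 89.1404.
Order-3 term: 1/30240 · (3.96916e-07 − 0.00142798) = -4.72083e-08.
Running total after k=3: 89.1404.
Order-4 term: −1/1209600 · (9.18787e-09 − 0.000874271) = 7.22770e-10.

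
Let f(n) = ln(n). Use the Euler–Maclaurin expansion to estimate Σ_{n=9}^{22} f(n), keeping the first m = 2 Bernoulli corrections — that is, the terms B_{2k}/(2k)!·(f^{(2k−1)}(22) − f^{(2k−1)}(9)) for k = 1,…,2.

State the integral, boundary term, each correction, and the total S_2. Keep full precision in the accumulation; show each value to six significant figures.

The integral term ∫_9^22 ln(x) dx = 35.2279.
Endpoint term: (f(9) + f(22))/2 = (2.19722 + 3.09104)/2 = 2.64413.
Integral + boundary = 37.8720.
k=1: B_{2}/(2)! × [f^{(1)}(22) − f^{(1)}(9)] = 1/12 × (0.0454545 − 0.111111) = -0.00547138.
Running total after k=1: 37.8666.
k=2: B_{4}/(4)! × [f^{(3)}(22) − f^{(3)}(9)] = −1/720 × (0.000187829 − 0.00274348) = 3.54952e-06.

S_2 ≈ 37.8666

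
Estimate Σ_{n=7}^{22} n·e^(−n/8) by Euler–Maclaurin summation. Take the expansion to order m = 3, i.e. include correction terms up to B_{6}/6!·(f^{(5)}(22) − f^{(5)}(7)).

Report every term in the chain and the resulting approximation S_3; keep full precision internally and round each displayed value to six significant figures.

∫_7^22 x·e^(−x/8) dx evaluates to 34.6808.
Endpoint term: (f(7) + f(22))/2 = (2.91803 + 1.40641)/2 = 2.16222.
Integral + boundary = 36.8430.
Correction k=1: B_{2}/2! · (f^{(1)}(22) − f^{(1)}(7)) = 1/12 · (-0.111874 − 0.0521078) = -0.0136651.
Partial sum through k=1: 36.8293.
Correction k=2: B_{4}/4! · (f^{(3)}(22) − f^{(3)}(7)) = −1/720 · (0.000249718 − 0.0138411) = 1.88769e-05.
Partial sum through k=2: 36.8293.
Correction k=3: B_{6}/6! · (f^{(5)}(22) − f^{(5)}(7)) = 1/30240 · (3.51166e-05 − 0.000419813) = -1.27215e-08.

S_3 ≈ 36.8293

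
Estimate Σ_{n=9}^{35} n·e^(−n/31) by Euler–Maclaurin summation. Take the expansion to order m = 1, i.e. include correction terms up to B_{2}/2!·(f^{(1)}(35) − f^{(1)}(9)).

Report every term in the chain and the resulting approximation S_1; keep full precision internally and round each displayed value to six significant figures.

S_1 ≈ 274.959

∫_9^35 x·e^(−x/31) dx evaluates to 265.982.
Boundary: ½(f(9) + f(35)) = ½(6.73220 + 11.3171) = 9.02466.
Integral + boundary = 275.006.
k=1: B_{2}/(2)! × [f^{(1)}(35) − f^{(1)}(9)] = 1/12 × (-0.0417221 − 0.530854) = -0.0477147.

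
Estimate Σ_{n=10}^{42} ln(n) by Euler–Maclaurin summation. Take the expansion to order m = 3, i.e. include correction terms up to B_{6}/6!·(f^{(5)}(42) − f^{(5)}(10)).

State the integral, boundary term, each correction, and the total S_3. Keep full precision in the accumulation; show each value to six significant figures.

S_3 ≈ 104.970

∫_10^42 ln(x) dx evaluates to 101.956.
½[f(10) + f(42)] = ½[2.30259 + 3.73767] = 3.02013.
So far: 104.976.
Correction k=1: B_{2}/2! · (f^{(1)}(42) − f^{(1)}(10)) = 1/12 · (0.0238095 − 0.100000) = -0.00634921.
Running total after k=1: 104.970.
Correction k=2: B_{4}/4! · (f^{(3)}(42) − f^{(3)}(10)) = −1/720 · (2.69949e-05 − 0.00200000) = 2.74028e-06.
Running total after k=2: 104.970.
Correction k=3: B_{6}/6! · (f^{(5)}(42) − f^{(5)}(10)) = 1/30240 · (1.83639e-07 − 0.000240000) = -7.93044e-09.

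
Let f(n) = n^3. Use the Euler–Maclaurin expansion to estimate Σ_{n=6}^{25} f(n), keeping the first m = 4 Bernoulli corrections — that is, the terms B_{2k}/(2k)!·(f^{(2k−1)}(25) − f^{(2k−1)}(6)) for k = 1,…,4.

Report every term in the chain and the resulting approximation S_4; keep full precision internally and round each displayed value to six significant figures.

The integral term ∫_6^25 x^3 dx = 97332.2.
Boundary: ½(f(6) + f(25)) = ½(216.000 + 15625.0) = 7920.50.
Running total after boundary: 105253.
k=1: B_{2}/(2)! × [f^{(1)}(25) − f^{(1)}(6)] = 1/12 × (1875.00 − 108.000) = 147.250.
Partial sum through k=1: 105400.
k=2: B_{4}/(4)! × [f^{(3)}(25) − f^{(3)}(6)] = −1/720 × (6.00000 − 6.00000) = 0.00000.
Partial sum through k=2: 105400.
k=3: B_{6}/(6)! × [f^{(5)}(25) − f^{(5)}(6)] = 1/30240 × (0.00000 − 0.00000) = 0.00000.
Partial sum through k=3: 105400.
k=4: B_{8}/(8)! × [f^{(7)}(25) − f^{(7)}(6)] = −1/1209600 × (0.00000 − 0.00000) = 0.00000.

S_4 ≈ 105400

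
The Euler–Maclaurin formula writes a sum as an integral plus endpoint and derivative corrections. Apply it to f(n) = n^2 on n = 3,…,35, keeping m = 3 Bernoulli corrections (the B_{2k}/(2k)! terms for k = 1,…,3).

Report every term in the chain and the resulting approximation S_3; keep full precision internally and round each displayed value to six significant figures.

The integral term ∫_3^35 x^2 dx = 14282.7.
Endpoint term: (f(3) + f(35))/2 = (9.00000 + 1225.00)/2 = 617.000.
Running total after boundary: 14899.7.
k=1: B_{2}/(2)! × [f^{(1)}(35) − f^{(1)}(3)] = 1/12 × (70.0000 − 6.00000) = 5.33333.
Running total after k=1: 14905.0.
k=2: B_{4}/(4)! × [f^{(3)}(35) − f^{(3)}(3)] = −1/720 × (0.00000 − 0.00000) = 0.00000.
Running total after k=2: 14905.0.
k=3: B_{6}/(6)! × [f^{(5)}(35) − f^{(5)}(3)] = 1/30240 × (0.00000 − 0.00000) = 0.00000.

S_3 ≈ 14905.0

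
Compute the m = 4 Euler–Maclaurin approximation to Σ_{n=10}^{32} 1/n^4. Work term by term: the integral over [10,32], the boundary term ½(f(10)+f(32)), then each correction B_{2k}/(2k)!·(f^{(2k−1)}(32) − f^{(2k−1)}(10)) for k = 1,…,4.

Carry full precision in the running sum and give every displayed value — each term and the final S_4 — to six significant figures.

S_4 ≈ 0.000376945

The integral term ∫_10^32 1/x^4 dx = 0.000323161.
½[f(10) + f(32)] = ½[0.000100000 + 9.53674e-07] = 5.04768e-05.
Integral + boundary = 0.000373638.
k=1: B_{2}/(2)! × [f^{(1)}(32) − f^{(1)}(10)] = 1/12 × (-1.19209e-07 − (-4.00000e-05)) = 3.32340e-06.
Partial sum through k=1: 0.000376961.
k=2: B_{4}/(4)! × [f^{(3)}(32) − f^{(3)}(10)] = −1/720 × (-3.49246e-09 − (-1.20000e-05)) = -1.66618e-08.
Partial sum through k=2: 0.000376944.
k=3: B_{6}/(6)! × [f^{(5)}(32) − f^{(5)}(10)] = 1/30240 × (-1.90994e-10 − (-6.72000e-06)) = 2.22216e-10.
Partial sum through k=3: 0.000376945.
k=4: B_{8}/(8)! × [f^{(7)}(32) − f^{(7)}(10)] = −1/1209600 × (-1.67866e-11 − (-6.04800e-06)) = -4.99999e-12.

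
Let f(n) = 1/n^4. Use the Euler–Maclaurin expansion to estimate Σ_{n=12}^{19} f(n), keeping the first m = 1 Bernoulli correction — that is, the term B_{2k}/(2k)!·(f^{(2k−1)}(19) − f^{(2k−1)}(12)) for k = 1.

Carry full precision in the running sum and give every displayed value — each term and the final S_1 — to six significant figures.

The integral term ∫_12^19 1/x^4 dx = 0.000144303.
Endpoint term: (f(12) + f(19))/2 = (4.82253e-05 + 7.67336e-06)/2 = 2.79493e-05.
Integral + boundary = 0.000172253.
Correction k=1: B_{2}/2! · (f^{(1)}(19) − f^{(1)}(12)) = 1/12 · (-1.61544e-06 − (-1.60751e-05)) = 1.20497e-06.

S_1 ≈ 0.000173458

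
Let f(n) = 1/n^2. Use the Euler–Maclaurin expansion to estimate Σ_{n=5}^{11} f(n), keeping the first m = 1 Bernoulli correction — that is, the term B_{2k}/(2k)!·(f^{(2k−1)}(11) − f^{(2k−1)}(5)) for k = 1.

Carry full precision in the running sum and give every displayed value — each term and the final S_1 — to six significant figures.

S_1 ≈ 0.134431

The integral term ∫_5^11 1/x^2 dx = 0.109091.
½[f(5) + f(11)] = ½[0.0400000 + 0.00826446] = 0.0241322.
So far: 0.133223.
Order-1 term: 1/12 · (-0.00150263 − (-0.0160000)) = 0.00120811.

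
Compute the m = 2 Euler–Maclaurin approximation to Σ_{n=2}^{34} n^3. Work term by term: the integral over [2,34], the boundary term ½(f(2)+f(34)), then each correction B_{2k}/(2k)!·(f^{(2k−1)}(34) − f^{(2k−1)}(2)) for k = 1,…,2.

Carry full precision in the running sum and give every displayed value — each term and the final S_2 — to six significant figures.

S_2 ≈ 354024

The integral term ∫_2^34 x^3 dx = 334080.
½[f(2) + f(34)] = ½[8.00000 + 39304.0] = 19656.0.
Running total after boundary: 353736.
k=1: B_{2}/(2)! × [f^{(1)}(34) − f^{(1)}(2)] = 1/12 × (3468.00 − 12.0000) = 288.000.
After k=1: 354024.
k=2: B_{4}/(4)! × [f^{(3)}(34) − f^{(3)}(2)] = −1/720 × (6.00000 − 6.00000) = 0.00000.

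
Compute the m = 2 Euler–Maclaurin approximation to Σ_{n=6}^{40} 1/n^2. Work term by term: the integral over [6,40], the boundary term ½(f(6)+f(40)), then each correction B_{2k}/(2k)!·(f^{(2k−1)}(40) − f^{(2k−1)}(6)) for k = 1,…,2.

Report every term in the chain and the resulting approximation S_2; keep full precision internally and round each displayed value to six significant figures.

S_2 ≈ 0.156633

∫_6^40 1/x^2 dx evaluates to 0.141667.
½[f(6) + f(40)] = ½[0.0277778 + 0.000625000] = 0.0142014.
So far: 0.155868.
k=1: B_{2}/(2)! × [f^{(1)}(40) − f^{(1)}(6)] = 1/12 × (-3.12500e-05 − (-0.00925926)) = 0.000769001.
After k=1: 0.156637.
k=2: B_{4}/(4)! × [f^{(3)}(40) − f^{(3)}(6)] = −1/720 × (-2.34375e-07 − (-0.00308642)) = -4.28637e-06.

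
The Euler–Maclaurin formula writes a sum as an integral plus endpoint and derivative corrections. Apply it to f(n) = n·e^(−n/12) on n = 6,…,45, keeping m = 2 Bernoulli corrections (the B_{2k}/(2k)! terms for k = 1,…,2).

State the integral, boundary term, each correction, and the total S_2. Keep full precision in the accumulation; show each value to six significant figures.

S_2 ≈ 117.243

Integral: ∫_6^45 x·e^(−x/12) dx = 114.924.
Boundary: ½(f(6) + f(45)) = ½(3.63918 + 1.05830) = 2.34874.
So far: 117.273.
Order-1 term: 1/12 · (-0.0646738 − 0.303265) = -0.0306616.
Partial sum through k=1: 117.243.
Order-2 term: −1/720 · (-0.000122488 − 0.0105300) = 1.47952e-05.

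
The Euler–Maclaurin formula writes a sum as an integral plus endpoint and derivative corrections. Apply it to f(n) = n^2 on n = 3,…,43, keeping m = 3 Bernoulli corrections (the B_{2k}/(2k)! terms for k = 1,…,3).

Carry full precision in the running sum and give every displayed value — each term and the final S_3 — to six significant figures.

S_3 ≈ 27429.0

∫_3^43 x^2 dx evaluates to 26493.3.
Boundary: ½(f(3) + f(43)) = ½(9.00000 + 1849.00) = 929.000.
Integral + boundary = 27422.3.
Order-1 term: 1/12 · (86.0000 − 6.00000) = 6.66667.
Partial sum through k=1: 27429.0.
Order-2 term: −1/720 · (0.00000 − 0.00000) = 0.00000.
Partial sum through k=2: 27429.0.
Order-3 term: 1/30240 · (0.00000 − 0.00000) = 0.00000.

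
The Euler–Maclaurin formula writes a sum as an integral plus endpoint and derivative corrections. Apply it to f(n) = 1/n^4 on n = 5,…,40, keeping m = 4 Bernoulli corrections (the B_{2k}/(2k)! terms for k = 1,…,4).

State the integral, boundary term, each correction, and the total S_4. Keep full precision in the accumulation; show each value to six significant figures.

S_4 ≈ 0.00356629

Integral: ∫_5^40 1/x^4 dx = 0.00266146.
Endpoint term: (f(5) + f(40))/2 = (0.00160000 + 3.90625e-07)/2 = 0.000800195.
Running total after boundary: 0.00346165.
k=1: B_{2}/(2)! × [f^{(1)}(40) − f^{(1)}(5)] = 1/12 × (-3.90625e-08 − (-0.00128000)) = 0.000106663.
After k=1: 0.00356832.
k=2: B_{4}/(4)! × [f^{(3)}(40) − f^{(3)}(5)] = −1/720 × (-7.32422e-10 − (-0.00153600)) = -2.13333e-06.
After k=2: 0.00356618.
k=3: B_{6}/(6)! × [f^{(5)}(40) − f^{(5)}(5)] = 1/30240 × (-2.56348e-11 − (-0.00344064)) = 1.13778e-07.
After k=3: 0.00356630.
k=4: B_{8}/(8)! × [f^{(7)}(40) − f^{(7)}(5)] = −1/1209600 × (-1.44196e-12 − (-0.0123863)) = -1.02400e-08.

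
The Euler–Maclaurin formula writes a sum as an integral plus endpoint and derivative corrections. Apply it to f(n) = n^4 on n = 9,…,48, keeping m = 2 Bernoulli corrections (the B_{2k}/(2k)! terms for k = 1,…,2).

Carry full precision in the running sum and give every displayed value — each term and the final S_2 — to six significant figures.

∫_9^48 x^4 dx evaluates to 5.09490e+07.
Boundary: ½(f(9) + f(48)) = ½(6561.00 + 5.30842e+06) = 2.65749e+06.
Running total after boundary: 5.36065e+07.
Order-1 term: 1/12 · (442368 − 2916.00) = 36621.0.
After k=1: 5.36431e+07.
Order-2 term: −1/720 · (1152.00 − 216.000) = -1.30000.

S_2 ≈ 5.36431e+07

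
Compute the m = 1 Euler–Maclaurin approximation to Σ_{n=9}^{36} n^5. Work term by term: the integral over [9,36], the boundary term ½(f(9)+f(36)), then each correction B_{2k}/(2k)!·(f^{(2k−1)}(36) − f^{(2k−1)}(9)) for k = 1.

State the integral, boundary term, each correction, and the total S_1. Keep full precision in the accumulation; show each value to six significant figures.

∫_9^36 x^5 dx evaluates to 3.62708e+08.
Endpoint term: (f(9) + f(36))/2 = (59049.0 + 6.04662e+07)/2 = 3.02626e+07.
Running total after boundary: 3.92971e+08.
Order-1 term: 1/12 · (8.39808e+06 − 32805.0) = 697106.

S_1 ≈ 3.93668e+08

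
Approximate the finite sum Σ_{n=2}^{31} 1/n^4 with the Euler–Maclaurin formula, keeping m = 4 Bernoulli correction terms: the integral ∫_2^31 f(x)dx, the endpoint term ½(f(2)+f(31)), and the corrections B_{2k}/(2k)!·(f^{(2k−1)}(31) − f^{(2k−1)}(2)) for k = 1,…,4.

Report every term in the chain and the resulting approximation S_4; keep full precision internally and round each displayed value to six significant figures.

∫_2^31 1/x^4 dx evaluates to 0.0416555.
Endpoint term: (f(2) + f(31))/2 = (0.0625000 + 1.08281e-06)/2 = 0.0312505.
Integral + boundary = 0.0729060.
Correction k=1: B_{2}/2! · (f^{(1)}(31) − f^{(1)}(2)) = 1/12 · (-1.39718e-07 − (-0.125000)) = 0.0104167.
After k=1: 0.0833227.
Correction k=2: B_{4}/4! · (f^{(3)}(31) − f^{(3)}(2)) = −1/720 · (-4.36164e-09 − (-0.937500)) = -0.00130208.
After k=2: 0.0820206.
Correction k=3: B_{6}/6! · (f^{(5)}(31) − f^{(5)}(2)) = 1/30240 · (-2.54164e-10 − (-13.1250)) = 0.000434028.
After k=3: 0.0824546.
Correction k=4: B_{8}/8! · (f^{(7)}(31) − f^{(7)}(2)) = −1/1209600 · (-2.38031e-11 − (-295.312)) = -0.000244141.

S_4 ≈ 0.0822105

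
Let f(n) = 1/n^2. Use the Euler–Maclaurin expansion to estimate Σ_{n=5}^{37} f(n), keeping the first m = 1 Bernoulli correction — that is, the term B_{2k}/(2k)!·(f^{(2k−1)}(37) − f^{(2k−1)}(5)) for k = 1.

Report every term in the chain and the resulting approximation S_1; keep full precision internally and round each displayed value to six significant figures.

∫_5^37 1/x^2 dx evaluates to 0.172973.
½[f(5) + f(37)] = ½[0.0400000 + 0.000730460] = 0.0203652.
So far: 0.193338.
Order-1 term: 1/12 · (-3.94843e-05 − (-0.0160000)) = 0.00133004.

S_1 ≈ 0.194668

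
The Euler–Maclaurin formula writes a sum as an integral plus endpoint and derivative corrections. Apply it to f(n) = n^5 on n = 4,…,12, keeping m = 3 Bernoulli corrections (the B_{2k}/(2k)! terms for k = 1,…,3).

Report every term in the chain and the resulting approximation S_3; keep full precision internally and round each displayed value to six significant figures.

The integral term ∫_4^12 x^5 dx = 496981.
½[f(4) + f(12)] = ½[1024.00 + 248832] = 124928.
Running total after boundary: 621909.
Correction k=1: B_{2}/2! · (f^{(1)}(12) − f^{(1)}(4)) = 1/12 · (103680 − 1280.00) = 8533.33.
After k=1: 630443.
Correction k=2: B_{4}/4! · (f^{(3)}(12) − f^{(3)}(4)) = −1/720 · (8640.00 − 960.000) = -10.6667.
After k=2: 630432.
Correction k=3: B_{6}/6! · (f^{(5)}(12) − f^{(5)}(4)) = 1/30240 · (120.000 − 120.000) = 0.00000.

S_3 ≈ 630432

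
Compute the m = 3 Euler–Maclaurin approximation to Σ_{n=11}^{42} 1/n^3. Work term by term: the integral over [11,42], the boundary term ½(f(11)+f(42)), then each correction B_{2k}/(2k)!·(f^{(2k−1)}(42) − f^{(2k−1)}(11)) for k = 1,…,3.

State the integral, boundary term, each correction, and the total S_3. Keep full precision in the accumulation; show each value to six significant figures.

∫_11^42 1/x^3 dx evaluates to 0.00384878.
½[f(11) + f(42)] = ½[0.000751315 + 1.34975e-05] = 0.000382406.
Integral + boundary = 0.00423119.
k=1: B_{2}/(2)! × [f^{(1)}(42) − f^{(1)}(11)] = 1/12 × (-9.64104e-07 − (-0.000204904)) = 1.69950e-05.
Partial sum through k=1: 0.00424819.
k=2: B_{4}/(4)! × [f^{(3)}(42) − f^{(3)}(11)] = −1/720 × (-1.09309e-08 − (-3.38684e-05)) = -4.70243e-08.
Partial sum through k=2: 0.00424814.
k=3: B_{6}/(6)! × [f^{(5)}(42) − f^{(5)}(11)] = 1/30240 × (-2.60259e-10 − (-1.17560e-05)) = 3.88748e-10.

S_3 ≈ 0.00424814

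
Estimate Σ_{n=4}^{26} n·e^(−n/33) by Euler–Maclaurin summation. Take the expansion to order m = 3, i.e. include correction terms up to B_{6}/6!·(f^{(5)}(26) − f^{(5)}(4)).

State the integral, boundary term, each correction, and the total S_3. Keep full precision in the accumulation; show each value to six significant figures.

Integral: ∫_4^26 x·e^(−x/33) dx = 196.106.
Boundary: ½(f(4) + f(26)) = ½(3.54338 + 11.8250) = 7.68420.
So far: 203.790.
Correction k=1: B_{2}/2! · (f^{(1)}(26) − f^{(1)}(4)) = 1/12 · (0.0964745 − 0.778471) = -0.0568330.
After k=1: 203.733.
Correction k=2: B_{4}/4! · (f^{(3)}(26) − f^{(3)}(4)) = −1/720 · (0.000923867 − 0.00234175) = 1.96928e-06.
After k=2: 203.733.
Correction k=3: B_{6}/6! · (f^{(5)}(26) − f^{(5)}(4)) = 1/30240 · (1.61538e-06 − 3.64430e-06) = -6.70941e-11.

S_3 ≈ 203.733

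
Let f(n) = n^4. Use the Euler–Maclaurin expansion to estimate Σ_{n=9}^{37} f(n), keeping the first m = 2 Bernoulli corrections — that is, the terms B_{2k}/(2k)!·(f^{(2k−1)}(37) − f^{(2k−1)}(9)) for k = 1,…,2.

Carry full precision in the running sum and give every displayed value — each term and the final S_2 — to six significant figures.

S_2 ≈ 1.48140e+07

∫_9^37 x^4 dx evaluates to 1.38570e+07.
Boundary: ½(f(9) + f(37)) = ½(6561.00 + 1.87416e+06) = 940361.
So far: 1.47973e+07.
Correction k=1: B_{2}/2! · (f^{(1)}(37) − f^{(1)}(9)) = 1/12 · (202612 − 2916.00) = 16641.3.
Running total after k=1: 1.48140e+07.
Correction k=2: B_{4}/4! · (f^{(3)}(37) − f^{(3)}(9)) = −1/720 · (888.000 − 216.000) = -0.933333.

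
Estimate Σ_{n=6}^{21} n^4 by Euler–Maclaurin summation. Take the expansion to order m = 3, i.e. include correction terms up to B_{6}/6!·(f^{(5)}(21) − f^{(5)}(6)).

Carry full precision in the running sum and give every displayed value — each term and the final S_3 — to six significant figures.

Integral: ∫_6^21 x^4 dx = 815265.
Boundary: ½(f(6) + f(21)) = ½(1296.00 + 194481) = 97888.5.
Running total after boundary: 913154.
k=1: B_{2}/(2)! × [f^{(1)}(21) − f^{(1)}(6)] = 1/12 × (37044.0 − 864.000) = 3015.00.
After k=1: 916168.
k=2: B_{4}/(4)! × [f^{(3)}(21) − f^{(3)}(6)] = −1/720 × (504.000 − 144.000) = -0.500000.
After k=2: 916168.
k=3: B_{6}/(6)! × [f^{(5)}(21) − f^{(5)}(6)] = 1/30240 × (0.00000 − 0.00000) = 0.00000.

S_3 ≈ 916168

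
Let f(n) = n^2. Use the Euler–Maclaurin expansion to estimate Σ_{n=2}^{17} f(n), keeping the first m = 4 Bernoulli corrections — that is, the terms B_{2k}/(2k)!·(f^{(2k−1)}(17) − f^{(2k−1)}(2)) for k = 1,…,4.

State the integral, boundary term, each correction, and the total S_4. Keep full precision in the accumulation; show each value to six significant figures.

S_4 ≈ 1784.00

∫_2^17 x^2 dx evaluates to 1635.00.
Endpoint term: (f(2) + f(17))/2 = (4.00000 + 289.000)/2 = 146.500.
Running total after boundary: 1781.50.
Correction k=1: B_{2}/2! · (f^{(1)}(17) − f^{(1)}(2)) = 1/12 · (34.0000 − 4.00000) = 2.50000.
Running total after k=1: 1784.00.
Correction k=2: B_{4}/4! · (f^{(3)}(17) − f^{(3)}(2)) = −1/720 · (0.00000 − 0.00000) = 0.00000.
Running total after k=2: 1784.00.
Correction k=3: B_{6}/6! · (f^{(5)}(17) − f^{(5)}(2)) = 1/30240 · (0.00000 − 0.00000) = 0.00000.
Running total after k=3: 1784.00.
Correction k=4: B_{8}/8! · (f^{(7)}(17) − f^{(7)}(2)) = −1/1209600 · (0.00000 − 0.00000) = 0.00000.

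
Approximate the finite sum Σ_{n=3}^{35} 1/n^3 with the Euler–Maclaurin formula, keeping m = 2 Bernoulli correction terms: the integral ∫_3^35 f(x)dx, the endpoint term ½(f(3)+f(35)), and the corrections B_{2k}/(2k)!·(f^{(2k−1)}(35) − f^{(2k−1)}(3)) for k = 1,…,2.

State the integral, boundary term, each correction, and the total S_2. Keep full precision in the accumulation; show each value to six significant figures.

S_2 ≈ 0.0766495

Integral: ∫_3^35 1/x^3 dx = 0.0551474.
Boundary: ½(f(3) + f(35)) = ½(0.0370370 + 2.33236e-05) = 0.0185302.
Running total after boundary: 0.0736776.
k=1: B_{2}/(2)! × [f^{(1)}(35) − f^{(1)}(3)] = 1/12 × (-1.99917e-06 − (-0.0370370)) = 0.00308625.
Running total after k=1: 0.0767638.
k=2: B_{4}/(4)! × [f^{(3)}(35) − f^{(3)}(3)] = −1/720 × (-3.26395e-08 − (-0.0823045)) = -0.000114312.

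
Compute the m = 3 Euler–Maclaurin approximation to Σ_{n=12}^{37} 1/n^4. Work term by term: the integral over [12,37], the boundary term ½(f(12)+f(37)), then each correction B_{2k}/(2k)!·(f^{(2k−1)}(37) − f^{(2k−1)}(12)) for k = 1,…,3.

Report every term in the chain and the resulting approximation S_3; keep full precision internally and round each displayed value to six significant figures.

The integral term ∫_12^37 1/x^4 dx = 0.000186321.
Endpoint term: (f(12) + f(37))/2 = (4.82253e-05 + 5.33572e-07)/2 = 2.43794e-05.
So far: 0.000210700.
Order-1 term: 1/12 · (-5.76835e-08 − (-1.60751e-05)) = 1.33478e-06.
After k=1: 0.000212035.
Order-2 term: −1/720 · (-1.26406e-09 − (-3.34898e-06)) = -4.64961e-09.
After k=2: 0.000212030.
Order-3 term: 1/30240 · (-5.17075e-11 − (-1.30238e-06)) = 4.30664e-11.

S_3 ≈ 0.000212030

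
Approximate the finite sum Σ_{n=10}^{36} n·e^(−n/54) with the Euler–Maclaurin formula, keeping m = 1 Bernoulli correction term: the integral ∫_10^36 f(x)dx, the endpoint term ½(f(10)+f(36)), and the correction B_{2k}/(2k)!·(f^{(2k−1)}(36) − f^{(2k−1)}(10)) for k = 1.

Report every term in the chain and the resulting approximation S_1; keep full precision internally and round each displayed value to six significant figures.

∫_10^36 x·e^(−x/54) dx evaluates to 376.557.
½[f(10) + f(36)] = ½[8.30950 + 18.4830] = 13.3963.
Integral + boundary = 389.954.
Correction k=1: B_{2}/2! · (f^{(1)}(36) − f^{(1)}(10)) = 1/12 · (0.171139 − 0.677071) = -0.0421610.

S_1 ≈ 389.911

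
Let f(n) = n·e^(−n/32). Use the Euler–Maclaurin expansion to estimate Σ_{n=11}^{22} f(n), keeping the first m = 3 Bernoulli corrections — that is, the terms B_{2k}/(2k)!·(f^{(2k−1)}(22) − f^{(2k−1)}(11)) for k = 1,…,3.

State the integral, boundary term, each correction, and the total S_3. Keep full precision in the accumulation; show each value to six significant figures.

S_3 ≈ 116.243

Integral: ∫_11^22 x·e^(−x/32) dx = 106.837.
Endpoint term: (f(11) + f(22))/2 = (7.80017 + 11.0623)/2 = 9.43123.
Integral + boundary = 116.268.
Order-1 term: 1/12 · (0.157135 − 0.465351) = -0.0256847.
Running total after k=1: 116.243.
Order-2 term: −1/720 · (0.00113554 − 0.00183942) = 9.77600e-07.
Running total after k=2: 116.243.
Order-3 term: 1/30240 · (2.06801e-06 − 3.14882e-06) = -3.57412e-11.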